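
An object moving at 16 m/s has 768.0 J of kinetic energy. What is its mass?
KE = ½mv² → m = 2KE/v² = 2×768.0/16² = 6.0 kg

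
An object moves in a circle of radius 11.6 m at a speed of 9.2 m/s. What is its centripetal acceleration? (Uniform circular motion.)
a_c = v²/r = 9.2²/11.6 = 84.64/11.6 = 7.3 m/s²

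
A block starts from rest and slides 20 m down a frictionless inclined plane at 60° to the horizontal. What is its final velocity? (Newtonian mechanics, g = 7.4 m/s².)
a = g sin(θ) = 7.4 × sin(60°) = 6.41 m/s²
v = √(2ad) = √(2 × 6.41 × 20) = 16.01 m/s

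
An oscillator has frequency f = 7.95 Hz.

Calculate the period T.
T = 1/f = 1/7.95 = 0.1258 s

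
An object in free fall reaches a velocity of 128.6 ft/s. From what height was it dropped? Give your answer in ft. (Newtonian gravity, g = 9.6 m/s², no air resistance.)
h = v²/(2g) (with unit conversion) = 262.5 ft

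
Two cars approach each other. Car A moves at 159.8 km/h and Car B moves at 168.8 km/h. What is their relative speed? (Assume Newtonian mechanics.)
v_rel = v_A + v_B = 159.8 + 168.8 = 328.6 km/h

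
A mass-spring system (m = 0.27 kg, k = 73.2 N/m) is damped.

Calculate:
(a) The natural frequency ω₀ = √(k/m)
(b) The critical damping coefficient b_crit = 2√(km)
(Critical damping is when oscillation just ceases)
ω₀ = √(k/m) = √(73.2/0.27) = 16.47 rad/s
b_crit = 2√(km) = 2√(73.2×0.27) = 8.891 kg/s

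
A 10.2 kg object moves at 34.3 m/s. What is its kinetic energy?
KE = ½mv² = ½×10.2×34.3² = 6000.099 J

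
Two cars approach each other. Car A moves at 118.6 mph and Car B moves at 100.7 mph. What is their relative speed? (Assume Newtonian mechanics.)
v_rel = v_A + v_B = 118.6 + 100.7 = 219.3 mph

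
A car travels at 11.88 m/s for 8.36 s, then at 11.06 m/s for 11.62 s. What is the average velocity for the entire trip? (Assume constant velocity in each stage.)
d₁ = v₁t₁ = 11.88 × 8.36 = 99.3168 m
d₂ = v₂t₂ = 11.06 × 11.62 = 128.517 m
d_total = 227.83 m, t_total = 19.98 s
v_avg = d_total/t_total = 227.83/19.98 = 11.4 m/s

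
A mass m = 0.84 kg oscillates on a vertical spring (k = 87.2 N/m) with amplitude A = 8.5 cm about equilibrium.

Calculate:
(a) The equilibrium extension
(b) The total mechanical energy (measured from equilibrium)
x_eq = mg/k = 0.84×9.81/87.2 = 0.0945 m = 9.45 cm
E = ½kA² = ½×87.2×(0.085)² = 0.315 J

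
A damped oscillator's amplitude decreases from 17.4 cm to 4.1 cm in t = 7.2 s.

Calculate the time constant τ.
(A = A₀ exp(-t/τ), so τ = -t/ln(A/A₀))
A/A₀ = 4.1/17.4 = 0.2356; ln(A/A₀) = -1.445
τ = −t/ln(A/A₀) = −7.2/-1.445 = 4.981 s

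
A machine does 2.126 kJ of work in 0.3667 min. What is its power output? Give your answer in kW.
P = W/t = 2126 J / 22 s = 96.63 W = 0.09663 kW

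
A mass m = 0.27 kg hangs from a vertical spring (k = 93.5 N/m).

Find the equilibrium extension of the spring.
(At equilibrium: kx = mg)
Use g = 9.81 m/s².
x_eq = mg/k = 0.27×9.81/93.5 = 0.02833 m = 2.833 cm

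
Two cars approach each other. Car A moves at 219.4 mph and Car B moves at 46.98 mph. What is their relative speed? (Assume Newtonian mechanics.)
v_rel = v_A + v_B = 219.4 + 46.98 = 266.4 mph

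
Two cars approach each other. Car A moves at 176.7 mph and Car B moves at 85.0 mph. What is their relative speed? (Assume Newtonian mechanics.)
v_rel = v_A + v_B = 176.7 + 85.0 = 261.7 mph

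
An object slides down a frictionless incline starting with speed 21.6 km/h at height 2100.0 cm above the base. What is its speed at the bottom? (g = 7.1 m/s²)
½mv₀² + mgh = ½mv² → v = √(v₀² + 2gh) = √(6² + 2×7.1×21) = 18.28 m/s = 65.81 km/h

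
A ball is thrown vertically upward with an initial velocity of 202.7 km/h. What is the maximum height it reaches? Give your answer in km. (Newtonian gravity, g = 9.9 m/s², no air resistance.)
h_max = v₀²/(2g) (with unit conversion) = 0.1601 km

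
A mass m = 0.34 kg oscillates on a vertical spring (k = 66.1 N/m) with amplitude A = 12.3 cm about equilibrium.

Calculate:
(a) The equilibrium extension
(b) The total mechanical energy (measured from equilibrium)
x_eq = mg/k = 0.34×9.81/66.1 = 0.05046 m = 5.046 cm
E = ½kA² = ½×66.1×(0.123)² = 0.5 J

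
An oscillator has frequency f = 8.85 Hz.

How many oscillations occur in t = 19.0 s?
n = f×t = 8.85×19.0 = 168.2 oscillations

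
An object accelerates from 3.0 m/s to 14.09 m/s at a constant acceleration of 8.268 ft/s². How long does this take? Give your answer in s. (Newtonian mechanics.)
t = (v - v₀)/a (with unit conversion) = 4.401 s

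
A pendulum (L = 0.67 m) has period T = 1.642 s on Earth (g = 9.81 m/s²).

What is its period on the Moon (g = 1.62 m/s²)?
T = 2π√(L/g), so T_moon/T_earth = √(g_earth/g_moon)
T_moon = 2π√(0.67/1.62) = 4.041 s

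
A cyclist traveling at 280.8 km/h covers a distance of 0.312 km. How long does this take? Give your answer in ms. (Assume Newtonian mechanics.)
t = d/v (with unit conversion) = 4000.0 ms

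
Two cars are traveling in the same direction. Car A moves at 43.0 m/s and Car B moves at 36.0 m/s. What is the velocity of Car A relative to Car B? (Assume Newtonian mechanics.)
v_rel = v_A - v_B = 43.0 - 36.0 = 7.0 m/s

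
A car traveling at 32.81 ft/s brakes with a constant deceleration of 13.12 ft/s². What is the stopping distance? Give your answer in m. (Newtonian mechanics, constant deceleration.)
d = v₀² / (2a) (with unit conversion) = 12.5 m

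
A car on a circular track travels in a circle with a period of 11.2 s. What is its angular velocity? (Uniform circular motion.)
ω = 2π/T = 2π/11.2 = 0.561 rad/s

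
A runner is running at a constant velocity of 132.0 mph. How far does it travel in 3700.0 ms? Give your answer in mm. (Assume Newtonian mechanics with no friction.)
d = vt (with unit conversion) = 218300.0 mm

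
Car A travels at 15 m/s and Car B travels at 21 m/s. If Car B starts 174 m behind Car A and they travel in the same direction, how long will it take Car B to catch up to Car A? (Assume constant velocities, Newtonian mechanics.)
Relative speed: v_rel = 21 - 15 = 6 m/s
Time to catch: t = d₀/v_rel = 174/6 = 29.0 s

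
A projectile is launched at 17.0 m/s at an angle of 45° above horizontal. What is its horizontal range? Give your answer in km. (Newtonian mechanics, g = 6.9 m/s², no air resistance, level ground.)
R = v₀² sin(2θ) / g (with unit conversion) = 0.04188 km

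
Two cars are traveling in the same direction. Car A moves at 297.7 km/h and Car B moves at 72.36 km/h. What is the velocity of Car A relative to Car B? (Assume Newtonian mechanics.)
v_rel = v_A - v_B = 297.7 - 72.36 = 225.3 km/h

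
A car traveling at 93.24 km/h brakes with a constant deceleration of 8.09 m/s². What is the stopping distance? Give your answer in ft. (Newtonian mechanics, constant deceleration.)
d = v₀² / (2a) (with unit conversion) = 136.0 ft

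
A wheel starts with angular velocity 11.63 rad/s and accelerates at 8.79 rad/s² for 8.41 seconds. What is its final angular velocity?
ω = ω₀ + αt = 11.63 + 8.79 × 8.41 = 85.55 rad/s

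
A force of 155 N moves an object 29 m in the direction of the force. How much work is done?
W = Fd = 155×29 = 4495.0 J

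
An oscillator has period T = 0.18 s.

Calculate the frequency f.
f = 1/T = 1/0.18 = 5.556 Hz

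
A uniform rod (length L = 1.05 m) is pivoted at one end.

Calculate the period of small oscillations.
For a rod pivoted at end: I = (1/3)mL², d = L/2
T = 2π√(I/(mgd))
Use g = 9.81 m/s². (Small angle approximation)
I/m = (1/3)L² = 0.3675 m²; d = L/2 = 0.525 m
T = 2π√(I/(mgd)) = 2π√(0.3675/(9.81×0.525)) = 1.678 s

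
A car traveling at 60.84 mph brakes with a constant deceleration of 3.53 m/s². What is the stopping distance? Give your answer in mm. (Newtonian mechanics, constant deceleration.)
d = v₀² / (2a) (with unit conversion) = 104800.0 mm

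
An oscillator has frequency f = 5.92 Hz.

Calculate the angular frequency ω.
ω = 2πf = 2π×5.92 = 37.2 rad/s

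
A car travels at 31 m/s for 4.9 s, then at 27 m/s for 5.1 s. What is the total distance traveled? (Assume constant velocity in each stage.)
d₁ = v₁t₁ = 31 × 4.9 = 151.9 m
d₂ = v₂t₂ = 27 × 5.1 = 137.7 m
d_total = 151.9 + 137.7 = 289.6 m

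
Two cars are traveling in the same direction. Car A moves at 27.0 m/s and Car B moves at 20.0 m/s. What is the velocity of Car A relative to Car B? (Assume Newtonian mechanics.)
v_rel = v_A - v_B = 27.0 - 20.0 = 7.0 m/s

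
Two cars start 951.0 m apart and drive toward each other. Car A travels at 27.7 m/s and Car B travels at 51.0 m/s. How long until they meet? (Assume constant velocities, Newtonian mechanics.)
Combined speed: v_combined = 27.7 + 51.0 = 78.7 m/s
Time to meet: t = d/78.7 = 951.0/78.7 = 12.08 s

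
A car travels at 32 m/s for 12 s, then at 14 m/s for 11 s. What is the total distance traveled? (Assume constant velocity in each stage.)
d₁ = v₁t₁ = 32 × 12 = 384 m
d₂ = v₂t₂ = 14 × 11 = 154 m
d_total = 384 + 154 = 538 m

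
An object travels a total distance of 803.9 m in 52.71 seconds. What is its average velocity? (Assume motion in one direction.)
v_avg = Δd / Δt = 803.9 / 52.71 = 15.25 m/s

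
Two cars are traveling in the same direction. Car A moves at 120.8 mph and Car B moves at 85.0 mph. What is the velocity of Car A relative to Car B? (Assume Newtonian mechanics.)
v_rel = v_A - v_B = 120.8 - 85.0 = 35.8 mph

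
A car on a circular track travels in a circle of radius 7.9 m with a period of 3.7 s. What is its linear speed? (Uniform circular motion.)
v = 2πr/T = 2π×7.9/3.7 = 13.42 m/s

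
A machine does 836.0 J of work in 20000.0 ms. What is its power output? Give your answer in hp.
P = W/t = 836 J / 20 s = 41.8 W = 0.05605 hp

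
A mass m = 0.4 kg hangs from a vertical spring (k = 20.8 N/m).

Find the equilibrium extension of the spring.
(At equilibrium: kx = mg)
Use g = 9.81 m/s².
x_eq = mg/k = 0.4×9.81/20.8 = 0.1887 m = 18.87 cm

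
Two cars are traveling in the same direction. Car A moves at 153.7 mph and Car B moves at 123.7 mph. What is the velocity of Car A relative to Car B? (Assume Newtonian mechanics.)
v_rel = v_A - v_B = 153.7 - 123.7 = 30.0 mph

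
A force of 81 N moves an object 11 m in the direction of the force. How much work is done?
W = Fd = 81×11 = 891.0 J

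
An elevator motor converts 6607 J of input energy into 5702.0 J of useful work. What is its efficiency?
η = W_out/W_in = 5702.0/6607 = 0.863 = 86.3%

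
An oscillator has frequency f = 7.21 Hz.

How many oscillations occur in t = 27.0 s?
n = f×t = 7.21×27.0 = 194.7 oscillations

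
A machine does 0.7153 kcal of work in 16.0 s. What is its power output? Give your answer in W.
P = W/t = 2993 J / 16 s = 187.1 W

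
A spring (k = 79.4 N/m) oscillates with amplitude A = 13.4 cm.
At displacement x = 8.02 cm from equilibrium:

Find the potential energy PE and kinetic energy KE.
E_total = ½kA² = ½×79.4×(0.134)² = 0.7129 J
PE = ½kx² = ½×79.4×(0.0802)² = 0.2554 J
KE = E_total − PE = 0.4575 J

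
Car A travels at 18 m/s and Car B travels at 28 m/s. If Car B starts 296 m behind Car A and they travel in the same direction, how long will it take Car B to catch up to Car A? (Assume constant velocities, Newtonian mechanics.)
Relative speed: v_rel = 28 - 18 = 10 m/s
Time to catch: t = d₀/v_rel = 296/10 = 29.6 s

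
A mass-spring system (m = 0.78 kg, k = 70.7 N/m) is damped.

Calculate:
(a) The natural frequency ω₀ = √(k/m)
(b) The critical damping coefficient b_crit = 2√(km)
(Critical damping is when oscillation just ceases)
ω₀ = √(k/m) = √(70.7/0.78) = 9.521 rad/s
b_crit = 2√(km) = 2√(70.7×0.78) = 14.85 kg/s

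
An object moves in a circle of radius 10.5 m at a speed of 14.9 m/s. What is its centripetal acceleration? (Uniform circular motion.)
a_c = v²/r = 14.9²/10.5 = 222.01/10.5 = 21.14 m/s²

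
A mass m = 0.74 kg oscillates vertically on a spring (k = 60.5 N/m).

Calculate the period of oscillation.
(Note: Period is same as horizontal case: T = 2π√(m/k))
T = 2π√(m/k) = 2π√(0.74/60.5) = 0.6949 s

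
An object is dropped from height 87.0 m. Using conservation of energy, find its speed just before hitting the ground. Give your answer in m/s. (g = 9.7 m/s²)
mgh = ½mv² → v = √(2gh) = √(2×9.7×87) = 41.08 m/s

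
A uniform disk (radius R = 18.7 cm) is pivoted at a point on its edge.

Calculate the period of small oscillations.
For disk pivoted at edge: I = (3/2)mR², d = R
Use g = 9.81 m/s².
I/m = (3/2)R² = 0.05245 m²; d = R = 0.187 m
T = 2π√((3/2)R²/(gR)) = 2π√(3R/(2g)) = 1.062 s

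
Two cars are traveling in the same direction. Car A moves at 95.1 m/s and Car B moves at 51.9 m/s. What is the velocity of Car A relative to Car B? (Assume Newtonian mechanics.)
v_rel = v_A - v_B = 95.1 - 51.9 = 43.2 m/s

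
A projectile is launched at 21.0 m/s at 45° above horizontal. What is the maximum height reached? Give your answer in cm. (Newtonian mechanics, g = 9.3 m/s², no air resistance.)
H = v₀²sin²(θ)/(2g) (with unit conversion) = 1185.0 cm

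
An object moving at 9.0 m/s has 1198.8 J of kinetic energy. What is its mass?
KE = ½mv² → m = 2KE/v² = 2×1198.8/9.0² = 29.6 kg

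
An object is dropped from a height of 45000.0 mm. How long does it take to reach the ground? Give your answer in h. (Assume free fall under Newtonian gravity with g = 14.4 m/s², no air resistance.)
t = √(2h/g) (with unit conversion) = 0.0006944 h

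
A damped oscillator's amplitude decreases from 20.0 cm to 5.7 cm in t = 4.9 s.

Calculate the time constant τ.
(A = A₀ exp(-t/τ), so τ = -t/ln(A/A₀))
A/A₀ = 5.7/20.0 = 0.285; ln(A/A₀) = -1.255
τ = −t/ln(A/A₀) = −4.9/-1.255 = 3.904 s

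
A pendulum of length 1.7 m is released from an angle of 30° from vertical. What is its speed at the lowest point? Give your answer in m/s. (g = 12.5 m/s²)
h = L(1 − cosθ) = 1.7×(1 − cos30°) = 0.2278 m
v = √(2gh) = √(2×12.5×0.2278) = 2.386 m/s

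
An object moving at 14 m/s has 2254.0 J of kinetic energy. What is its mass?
KE = ½mv² → m = 2KE/v² = 2×2254.0/14² = 23.0 kg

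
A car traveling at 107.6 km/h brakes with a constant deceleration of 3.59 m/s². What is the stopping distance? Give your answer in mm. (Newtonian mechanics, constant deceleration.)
d = v₀² / (2a) (with unit conversion) = 124400.0 mm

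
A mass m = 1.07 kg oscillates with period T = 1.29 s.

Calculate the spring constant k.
T = 2π√(m/k) → k = m(2π/T)² = 1.07×(2π/1.29)² = 25.38 N/m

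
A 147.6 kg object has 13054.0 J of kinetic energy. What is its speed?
KE = ½mv² → v = √(2KE/m) = √(2×13054.0/147.6) = 13.3 m/s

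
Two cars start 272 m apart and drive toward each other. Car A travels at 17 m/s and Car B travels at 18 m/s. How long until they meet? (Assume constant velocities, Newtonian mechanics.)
Combined speed: v_combined = 17 + 18 = 35 m/s
Time to meet: t = d/35 = 272/35 = 7.77 s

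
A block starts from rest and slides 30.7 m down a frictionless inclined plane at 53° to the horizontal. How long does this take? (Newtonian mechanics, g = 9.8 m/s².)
a = g sin(θ) = 9.8 × sin(53°) = 7.83 m/s²
t = √(2d/a) = √(2 × 30.7 / 7.83) = 2.8 s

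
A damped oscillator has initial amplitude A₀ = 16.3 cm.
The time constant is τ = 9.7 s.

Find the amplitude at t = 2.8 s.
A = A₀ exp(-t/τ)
A = A₀ exp(−t/τ) = 16.3×exp(−2.8/9.7) = 12.21 cm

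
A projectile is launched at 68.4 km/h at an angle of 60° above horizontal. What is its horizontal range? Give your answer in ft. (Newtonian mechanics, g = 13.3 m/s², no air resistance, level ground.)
R = v₀² sin(2θ) / g (with unit conversion) = 77.12 ft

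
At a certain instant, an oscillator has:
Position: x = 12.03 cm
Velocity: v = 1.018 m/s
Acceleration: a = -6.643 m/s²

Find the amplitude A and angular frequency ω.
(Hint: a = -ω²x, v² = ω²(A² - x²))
a = −ω²x → ω = √(|a|/x) = √(6.643/0.1203) = 7.431 rad/s
v² = ω²(A² − x²) → A = √(x² + v²/ω²) = √(0.1203² + 1.018²/7.431²) = 0.1823 m = 18.23 cm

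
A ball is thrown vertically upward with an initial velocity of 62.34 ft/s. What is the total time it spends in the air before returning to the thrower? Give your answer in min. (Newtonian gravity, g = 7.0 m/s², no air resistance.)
t_total = 2v₀/g (with unit conversion) = 0.09048 min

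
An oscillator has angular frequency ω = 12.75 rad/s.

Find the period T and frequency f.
T = 2π/ω = 2π/12.75 = 0.4928 s; f = ω/2π = 2.029 Hz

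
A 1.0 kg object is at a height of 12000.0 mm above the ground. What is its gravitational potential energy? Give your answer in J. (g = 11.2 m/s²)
PE = mgh = 1 kg × 11.2 m/s² × 12 m = 134.4 J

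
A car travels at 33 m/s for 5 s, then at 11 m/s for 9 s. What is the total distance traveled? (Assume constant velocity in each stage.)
d₁ = v₁t₁ = 33 × 5 = 165 m
d₂ = v₂t₂ = 11 × 9 = 99 m
d_total = 165 + 99 = 264 m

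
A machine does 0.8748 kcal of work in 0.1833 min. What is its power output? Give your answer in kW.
P = W/t = 3660 J / 11 s = 332.8 W = 0.3328 kW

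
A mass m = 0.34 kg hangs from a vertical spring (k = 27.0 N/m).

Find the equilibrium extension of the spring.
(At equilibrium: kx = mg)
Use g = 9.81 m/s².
x_eq = mg/k = 0.34×9.81/27.0 = 0.1235 m = 12.35 cm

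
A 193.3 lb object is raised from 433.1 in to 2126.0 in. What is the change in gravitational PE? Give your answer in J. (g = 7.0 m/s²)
ΔPE = mg(h₂ − h₁) = 87.68 kg × 7.0 m/s² × (54 − 11) m = 2.639e+04 J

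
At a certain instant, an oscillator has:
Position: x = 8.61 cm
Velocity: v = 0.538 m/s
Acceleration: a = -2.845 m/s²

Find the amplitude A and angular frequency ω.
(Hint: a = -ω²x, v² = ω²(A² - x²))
a = −ω²x → ω = √(|a|/x) = √(2.845/0.0861) = 5.748 rad/s
v² = ω²(A² − x²) → A = √(x² + v²/ω²) = √(0.0861² + 0.538²/5.748²) = 0.1272 m = 12.72 cm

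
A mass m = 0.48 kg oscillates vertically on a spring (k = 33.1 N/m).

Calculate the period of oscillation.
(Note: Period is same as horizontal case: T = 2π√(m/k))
T = 2π√(m/k) = 2π√(0.48/33.1) = 0.7566 s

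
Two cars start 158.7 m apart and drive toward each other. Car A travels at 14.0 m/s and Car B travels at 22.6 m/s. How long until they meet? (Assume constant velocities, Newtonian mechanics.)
Combined speed: v_combined = 14.0 + 22.6 = 36.6 m/s
Time to meet: t = d/36.6 = 158.7/36.6 = 4.34 s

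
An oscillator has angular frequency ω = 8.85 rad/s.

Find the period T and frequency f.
T = 2π/ω = 2π/8.85 = 0.71 s; f = ω/2π = 1.409 Hz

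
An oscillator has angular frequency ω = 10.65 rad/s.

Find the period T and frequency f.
T = 2π/ω = 2π/10.65 = 0.59 s; f = ω/2π = 1.695 Hz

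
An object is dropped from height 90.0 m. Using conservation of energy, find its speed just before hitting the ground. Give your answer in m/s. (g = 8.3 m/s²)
mgh = ½mv² → v = √(2gh) = √(2×8.3×90) = 38.65 m/s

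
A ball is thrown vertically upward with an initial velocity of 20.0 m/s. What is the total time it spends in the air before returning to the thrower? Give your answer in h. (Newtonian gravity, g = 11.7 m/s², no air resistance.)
t_total = 2v₀/g (with unit conversion) = 0.0009497 h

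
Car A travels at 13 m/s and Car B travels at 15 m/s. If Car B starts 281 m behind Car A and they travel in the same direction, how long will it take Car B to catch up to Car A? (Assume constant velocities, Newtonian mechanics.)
Relative speed: v_rel = 15 - 13 = 2 m/s
Time to catch: t = d₀/v_rel = 281/2 = 140.5 s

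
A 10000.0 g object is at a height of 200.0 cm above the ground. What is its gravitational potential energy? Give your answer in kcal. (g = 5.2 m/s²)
PE = mgh = 10 kg × 5.2 m/s² × 2 m = 104 J = 0.02486 kcal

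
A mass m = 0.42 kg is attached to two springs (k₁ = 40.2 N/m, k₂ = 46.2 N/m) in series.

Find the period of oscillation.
k_eq = k₁k₂/(k₁+k₂) = 21.5 N/m
T = 2π√(m/k_eq) = 2π√(0.42/21.5) = 0.8783 s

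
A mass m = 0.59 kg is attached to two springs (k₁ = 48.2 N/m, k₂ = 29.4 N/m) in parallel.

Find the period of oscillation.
k_eq = k₁+k₂ = 77.6 N/m
T = 2π√(m/k_eq) = 2π√(0.59/77.6) = 0.5479 s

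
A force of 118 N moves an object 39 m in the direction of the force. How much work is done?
W = Fd = 118×39 = 4602.0 J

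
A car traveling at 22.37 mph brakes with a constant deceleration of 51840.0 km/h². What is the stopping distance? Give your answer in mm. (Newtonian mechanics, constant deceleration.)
d = v₀² / (2a) (with unit conversion) = 12500.0 mm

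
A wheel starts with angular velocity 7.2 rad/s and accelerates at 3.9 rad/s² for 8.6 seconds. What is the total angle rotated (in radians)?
θ = ω₀t + ½αt² = 7.2×8.6 + ½×3.9×8.6² = 206.14 rad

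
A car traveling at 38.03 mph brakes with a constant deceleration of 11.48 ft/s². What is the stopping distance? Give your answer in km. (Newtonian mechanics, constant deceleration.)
d = v₀² / (2a) (with unit conversion) = 0.0413 km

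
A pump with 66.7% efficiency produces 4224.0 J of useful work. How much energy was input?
W_in = W_out/η = 4224.0/0.667 = 6332.8 J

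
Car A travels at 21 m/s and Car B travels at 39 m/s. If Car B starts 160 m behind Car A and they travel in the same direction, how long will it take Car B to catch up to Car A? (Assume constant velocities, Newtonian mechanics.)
Relative speed: v_rel = 39 - 21 = 18 m/s
Time to catch: t = d₀/v_rel = 160/18 = 8.89 s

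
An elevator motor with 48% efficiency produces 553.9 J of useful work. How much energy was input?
W_in = W_out/η = 553.9/0.48 = 1154.0 J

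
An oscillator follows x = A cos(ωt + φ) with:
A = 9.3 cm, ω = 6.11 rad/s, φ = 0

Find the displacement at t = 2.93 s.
x = A cos(ωt + φ) = 9.3×cos(6.11×2.93 + 0) = 5.43 cm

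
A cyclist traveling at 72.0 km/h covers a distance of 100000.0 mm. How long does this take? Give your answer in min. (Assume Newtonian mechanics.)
t = d/v (with unit conversion) = 0.08333 min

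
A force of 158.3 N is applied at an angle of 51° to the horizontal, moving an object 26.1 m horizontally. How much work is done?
W = Fd cosθ = 158.3×26.1×cos(51°) = 2600.1 J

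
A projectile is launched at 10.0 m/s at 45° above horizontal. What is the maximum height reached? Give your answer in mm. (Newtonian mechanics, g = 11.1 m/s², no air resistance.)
H = v₀²sin²(θ)/(2g) (with unit conversion) = 2252.0 mm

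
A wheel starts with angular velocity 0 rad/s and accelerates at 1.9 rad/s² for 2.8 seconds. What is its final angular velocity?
ω = ω₀ + αt = 0 + 1.9 × 2.8 = 5.32 rad/s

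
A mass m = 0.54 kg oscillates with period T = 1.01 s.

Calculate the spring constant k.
T = 2π√(m/k) → k = m(2π/T)² = 0.54×(2π/1.01)² = 20.9 N/m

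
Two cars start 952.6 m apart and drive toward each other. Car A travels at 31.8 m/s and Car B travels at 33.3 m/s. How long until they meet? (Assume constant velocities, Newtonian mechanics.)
Combined speed: v_combined = 31.8 + 33.3 = 65.1 m/s
Time to meet: t = d/65.1 = 952.6/65.1 = 14.63 s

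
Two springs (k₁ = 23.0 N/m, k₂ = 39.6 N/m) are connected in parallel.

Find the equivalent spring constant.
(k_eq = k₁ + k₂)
k_eq = k₁ + k₂ = 23.0 + 39.6 = 62.6 N/m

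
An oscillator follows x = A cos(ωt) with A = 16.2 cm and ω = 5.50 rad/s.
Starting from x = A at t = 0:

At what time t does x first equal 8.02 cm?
cos(ωt) = x/A = 8.02/16.2 = 0.4951
ωt = arccos(0.4951) = 1.053 rad
t = 1.053/5.5 = 0.1914 s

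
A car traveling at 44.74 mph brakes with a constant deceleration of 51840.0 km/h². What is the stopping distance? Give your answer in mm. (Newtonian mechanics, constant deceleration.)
d = v₀² / (2a) (with unit conversion) = 50000.0 mm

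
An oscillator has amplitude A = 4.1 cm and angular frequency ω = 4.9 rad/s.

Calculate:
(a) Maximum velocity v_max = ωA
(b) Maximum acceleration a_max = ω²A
v_max = ωA = 4.9×0.041 = 0.2009 m/s
a_max = ω²A = 4.9²×0.041 = 0.9844 m/s²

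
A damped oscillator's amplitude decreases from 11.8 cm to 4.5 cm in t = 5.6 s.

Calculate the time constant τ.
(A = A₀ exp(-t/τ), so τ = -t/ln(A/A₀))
A/A₀ = 4.5/11.8 = 0.3814; ln(A/A₀) = -0.964
τ = −t/ln(A/A₀) = −5.6/-0.964 = 5.809 s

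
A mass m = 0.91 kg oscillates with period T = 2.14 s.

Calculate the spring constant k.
T = 2π√(m/k) → k = m(2π/T)² = 0.91×(2π/2.14)² = 7.845 N/m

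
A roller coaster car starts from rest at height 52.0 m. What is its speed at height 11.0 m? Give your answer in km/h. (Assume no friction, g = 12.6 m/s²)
mgh₁ = ½mv₂² + mgh₂ → v₂ = √(2g(h₁−h₂)) = √(2×12.6×(52−11)) = 32.14 m/s = 115.7 km/h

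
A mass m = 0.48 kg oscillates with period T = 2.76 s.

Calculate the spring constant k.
T = 2π√(m/k) → k = m(2π/T)² = 0.48×(2π/2.76)² = 2.488 N/m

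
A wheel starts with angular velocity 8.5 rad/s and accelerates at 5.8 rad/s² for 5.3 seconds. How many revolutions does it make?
θ = ω₀t + ½αt² = 8.5×5.3 + ½×5.8×5.3² = 126.51 rad
Revolutions = θ/(2π) = 126.51/(2π) = 20.13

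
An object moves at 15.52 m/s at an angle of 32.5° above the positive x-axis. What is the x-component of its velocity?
vₓ = v cos(θ) = 15.52 × cos(32.5°) = 13.09 m/s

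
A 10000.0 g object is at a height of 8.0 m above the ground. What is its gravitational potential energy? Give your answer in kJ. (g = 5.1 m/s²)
PE = mgh = 10 kg × 5.1 m/s² × 8 m = 408 J = 0.408 kJ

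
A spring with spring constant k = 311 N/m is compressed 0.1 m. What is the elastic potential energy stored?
PE = ½kx² = ½×311×0.1² = 1.555 J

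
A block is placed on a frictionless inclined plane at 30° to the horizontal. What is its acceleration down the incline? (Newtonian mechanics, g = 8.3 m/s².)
a = g sin(θ) = 8.3 × sin(30°) = 8.3 × 0.5 = 4.15 m/s²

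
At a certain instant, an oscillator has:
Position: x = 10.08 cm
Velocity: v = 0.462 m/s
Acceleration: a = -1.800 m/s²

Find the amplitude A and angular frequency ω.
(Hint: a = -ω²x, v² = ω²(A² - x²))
a = −ω²x → ω = √(|a|/x) = √(1.8/0.1008) = 4.226 rad/s
v² = ω²(A² − x²) → A = √(x² + v²/ω²) = √(0.1008² + 0.462²/4.226²) = 0.1487 m = 14.87 cm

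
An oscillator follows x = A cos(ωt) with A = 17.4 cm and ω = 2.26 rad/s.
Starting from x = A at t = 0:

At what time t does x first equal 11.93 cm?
cos(ωt) = x/A = 11.93/17.4 = 0.6856
ωt = arccos(0.6856) = 0.8153 rad
t = 0.8153/2.26 = 0.3608 s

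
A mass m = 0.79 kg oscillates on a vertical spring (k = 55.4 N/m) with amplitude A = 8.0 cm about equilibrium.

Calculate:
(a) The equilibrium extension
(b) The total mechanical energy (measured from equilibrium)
x_eq = mg/k = 0.79×9.81/55.4 = 0.1399 m = 13.99 cm
E = ½kA² = ½×55.4×(0.08)² = 0.1773 J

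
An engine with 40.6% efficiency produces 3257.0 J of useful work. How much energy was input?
W_in = W_out/η = 3257.0/0.406 = 8022.2 J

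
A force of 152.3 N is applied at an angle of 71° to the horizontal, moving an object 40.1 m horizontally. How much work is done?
W = Fd cosθ = 152.3×40.1×cos(71°) = 1988.3 J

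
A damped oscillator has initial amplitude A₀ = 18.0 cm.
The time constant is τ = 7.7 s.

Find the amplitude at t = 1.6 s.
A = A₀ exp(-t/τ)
A = A₀ exp(−t/τ) = 18.0×exp(−1.6/7.7) = 14.62 cm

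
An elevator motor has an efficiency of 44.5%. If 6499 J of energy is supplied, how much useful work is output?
W_out = η × W_in = 0.445 × 6499 = 2892.1 J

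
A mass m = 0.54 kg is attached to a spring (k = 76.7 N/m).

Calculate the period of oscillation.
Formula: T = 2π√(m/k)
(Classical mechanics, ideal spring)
T = 2π√(m/k) = 2π√(0.54/76.7) = 0.5272 s; f = 1/T = 1.897 Hz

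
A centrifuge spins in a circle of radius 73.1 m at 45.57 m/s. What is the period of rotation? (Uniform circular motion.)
T = 2πr/v = 2π×73.1/45.57 = 10.08 s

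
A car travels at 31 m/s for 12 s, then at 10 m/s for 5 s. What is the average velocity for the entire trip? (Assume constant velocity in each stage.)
d₁ = v₁t₁ = 31 × 12 = 372 m
d₂ = v₂t₂ = 10 × 5 = 50 m
d_total = 422 m, t_total = 17 s
v_avg = d_total/t_total = 422/17 = 24.82 m/s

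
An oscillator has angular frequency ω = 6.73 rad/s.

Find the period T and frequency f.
T = 2π/ω = 2π/6.73 = 0.9336 s; f = ω/2π = 1.071 Hz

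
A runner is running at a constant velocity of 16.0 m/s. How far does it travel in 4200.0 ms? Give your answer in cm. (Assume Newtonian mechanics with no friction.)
d = vt (with unit conversion) = 6720.0 cm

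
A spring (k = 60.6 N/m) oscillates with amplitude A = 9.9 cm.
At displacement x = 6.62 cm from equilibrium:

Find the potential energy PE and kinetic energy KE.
E_total = ½kA² = ½×60.6×(0.099)² = 0.297 J
PE = ½kx² = ½×60.6×(0.0662)² = 0.1328 J
KE = E_total − PE = 0.1642 J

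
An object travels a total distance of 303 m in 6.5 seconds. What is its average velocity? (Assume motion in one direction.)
v_avg = Δd / Δt = 303 / 6.5 = 46.62 m/s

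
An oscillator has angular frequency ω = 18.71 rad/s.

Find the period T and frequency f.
T = 2π/ω = 2π/18.71 = 0.3358 s; f = ω/2π = 2.978 Hz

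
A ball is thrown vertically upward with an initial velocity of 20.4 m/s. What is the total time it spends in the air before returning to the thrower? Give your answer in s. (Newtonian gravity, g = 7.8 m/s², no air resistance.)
t_total = 2v₀/g = 5.231 s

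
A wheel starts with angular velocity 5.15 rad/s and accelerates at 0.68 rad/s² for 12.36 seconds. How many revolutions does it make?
θ = ω₀t + ½αt² = 5.15×12.36 + ½×0.68×12.36² = 115.6 rad
Revolutions = θ/(2π) = 115.6/(2π) = 18.4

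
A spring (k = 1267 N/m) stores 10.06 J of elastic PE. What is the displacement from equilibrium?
PE = ½kx² → x = √(2PE/k) = √(2×10.06/1267) = 0.126 m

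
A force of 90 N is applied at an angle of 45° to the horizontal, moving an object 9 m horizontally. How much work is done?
W = Fd cosθ = 90×9×cos(45°) = 572.76 J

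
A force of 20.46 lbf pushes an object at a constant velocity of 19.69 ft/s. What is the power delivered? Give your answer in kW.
P = Fv = 91.01 N × 6.002 m/s = 546.2 W = 0.5462 kW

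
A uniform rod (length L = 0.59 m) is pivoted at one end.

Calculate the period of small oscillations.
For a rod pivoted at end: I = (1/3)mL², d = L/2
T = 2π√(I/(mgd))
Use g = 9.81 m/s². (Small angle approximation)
I/m = (1/3)L² = 0.116 m²; d = L/2 = 0.295 m
T = 2π√(I/(mgd)) = 2π√(0.116/(9.81×0.295)) = 1.258 s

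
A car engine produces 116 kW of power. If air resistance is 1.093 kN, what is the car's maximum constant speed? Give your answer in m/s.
P = Fv → v = P/F = 116000 W / 1093 N = 106.1 m/s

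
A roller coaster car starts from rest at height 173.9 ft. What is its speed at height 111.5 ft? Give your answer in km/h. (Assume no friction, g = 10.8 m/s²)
mgh₁ = ½mv₂² + mgh₂ → v₂ = √(2g(h₁−h₂)) = √(2×10.8×(53−33.99)) = 20.27 m/s = 72.97 km/h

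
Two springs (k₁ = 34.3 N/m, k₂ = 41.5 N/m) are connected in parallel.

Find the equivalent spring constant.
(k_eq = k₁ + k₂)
k_eq = k₁ + k₂ = 34.3 + 41.5 = 75.8 N/m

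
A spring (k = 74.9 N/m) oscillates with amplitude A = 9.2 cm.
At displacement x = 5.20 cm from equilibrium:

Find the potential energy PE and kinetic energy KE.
E_total = ½kA² = ½×74.9×(0.092)² = 0.317 J
PE = ½kx² = ½×74.9×(0.052)² = 0.1013 J
KE = E_total − PE = 0.2157 J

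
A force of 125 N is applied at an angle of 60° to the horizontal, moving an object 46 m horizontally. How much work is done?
W = Fd cosθ = 125×46×cos(60°) = 2875.0 J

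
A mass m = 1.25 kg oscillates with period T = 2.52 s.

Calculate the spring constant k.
T = 2π√(m/k) → k = m(2π/T)² = 1.25×(2π/2.52)² = 7.771 N/m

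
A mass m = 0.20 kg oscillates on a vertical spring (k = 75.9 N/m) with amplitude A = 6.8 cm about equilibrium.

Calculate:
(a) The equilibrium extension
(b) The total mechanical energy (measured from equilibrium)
x_eq = mg/k = 0.2×9.81/75.9 = 0.02585 m = 2.585 cm
E = ½kA² = ½×75.9×(0.068)² = 0.1755 J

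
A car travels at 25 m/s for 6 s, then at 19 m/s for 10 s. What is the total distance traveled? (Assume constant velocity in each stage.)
d₁ = v₁t₁ = 25 × 6 = 150 m
d₂ = v₂t₂ = 19 × 10 = 190 m
d_total = 150 + 190 = 340 m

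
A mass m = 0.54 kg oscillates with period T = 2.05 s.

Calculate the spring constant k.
T = 2π√(m/k) → k = m(2π/T)² = 0.54×(2π/2.05)² = 5.073 N/m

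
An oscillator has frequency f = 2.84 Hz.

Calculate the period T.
T = 1/f = 1/2.84 = 0.3521 s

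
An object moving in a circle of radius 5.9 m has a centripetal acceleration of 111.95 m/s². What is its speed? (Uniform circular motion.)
v = √(a_c × r) = √(111.95 × 5.9) = 25.7 m/s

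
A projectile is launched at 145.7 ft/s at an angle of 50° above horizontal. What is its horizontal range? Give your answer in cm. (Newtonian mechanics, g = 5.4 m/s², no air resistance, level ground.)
R = v₀² sin(2θ) / g (with unit conversion) = 35970.0 cm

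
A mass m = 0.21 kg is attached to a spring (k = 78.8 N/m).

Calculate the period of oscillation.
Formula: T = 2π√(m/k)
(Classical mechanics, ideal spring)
T = 2π√(m/k) = 2π√(0.21/78.8) = 0.3244 s; f = 1/T = 3.083 Hz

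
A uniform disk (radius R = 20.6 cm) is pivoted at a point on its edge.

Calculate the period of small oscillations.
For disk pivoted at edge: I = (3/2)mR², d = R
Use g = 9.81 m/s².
I/m = (3/2)R² = 0.06365 m²; d = R = 0.206 m
T = 2π√((3/2)R²/(gR)) = 2π√(3R/(2g)) = 1.115 s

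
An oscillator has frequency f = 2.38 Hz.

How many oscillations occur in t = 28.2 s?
n = f×t = 2.38×28.2 = 67.12 oscillations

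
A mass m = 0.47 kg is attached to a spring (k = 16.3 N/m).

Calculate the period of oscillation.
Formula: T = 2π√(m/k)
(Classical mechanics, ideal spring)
T = 2π√(m/k) = 2π√(0.47/16.3) = 1.067 s; f = 1/T = 0.9373 Hz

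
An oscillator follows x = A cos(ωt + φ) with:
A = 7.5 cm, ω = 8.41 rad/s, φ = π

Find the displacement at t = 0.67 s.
x = A cos(ωt + φ) = 7.5×cos(8.41×0.67 + π) = -5.977 cm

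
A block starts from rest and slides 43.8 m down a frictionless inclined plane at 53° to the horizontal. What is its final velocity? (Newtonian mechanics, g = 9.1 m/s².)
a = g sin(θ) = 9.1 × sin(53°) = 7.27 m/s²
v = √(2ad) = √(2 × 7.27 × 43.8) = 25.23 m/s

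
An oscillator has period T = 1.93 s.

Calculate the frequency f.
f = 1/T = 1/1.93 = 0.5181 Hz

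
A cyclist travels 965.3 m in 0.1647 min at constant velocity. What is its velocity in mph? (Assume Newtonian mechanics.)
v = d/t (with unit conversion) = 218.5 mph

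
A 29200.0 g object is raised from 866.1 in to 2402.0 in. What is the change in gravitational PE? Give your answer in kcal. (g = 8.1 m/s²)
ΔPE = mg(h₂ − h₁) = 29.2 kg × 8.1 m/s² × (61.01 − 22) m = 9227 J = 2.205 kcal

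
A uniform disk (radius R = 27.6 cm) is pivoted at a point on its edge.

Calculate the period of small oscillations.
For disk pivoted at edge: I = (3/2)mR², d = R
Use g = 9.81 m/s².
I/m = (3/2)R² = 0.1143 m²; d = R = 0.276 m
T = 2π√((3/2)R²/(gR)) = 2π√(3R/(2g)) = 1.291 s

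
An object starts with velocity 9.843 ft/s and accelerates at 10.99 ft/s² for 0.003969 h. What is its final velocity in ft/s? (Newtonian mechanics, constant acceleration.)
v = v₀ + at (with unit conversion) = 166.9 ft/s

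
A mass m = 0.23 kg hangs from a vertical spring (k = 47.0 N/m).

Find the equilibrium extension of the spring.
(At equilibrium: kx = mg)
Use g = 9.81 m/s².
x_eq = mg/k = 0.23×9.81/47.0 = 0.04801 m = 4.801 cm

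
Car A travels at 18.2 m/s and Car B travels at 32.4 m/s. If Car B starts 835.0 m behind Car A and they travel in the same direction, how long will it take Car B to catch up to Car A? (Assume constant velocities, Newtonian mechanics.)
Relative speed: v_rel = 32.4 - 18.2 = 14.2 m/s
Time to catch: t = d₀/v_rel = 835.0/14.2 = 58.8 s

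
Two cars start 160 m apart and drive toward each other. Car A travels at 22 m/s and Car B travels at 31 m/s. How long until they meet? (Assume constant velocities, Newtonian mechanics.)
Combined speed: v_combined = 22 + 31 = 53 m/s
Time to meet: t = d/53 = 160/53 = 3.02 s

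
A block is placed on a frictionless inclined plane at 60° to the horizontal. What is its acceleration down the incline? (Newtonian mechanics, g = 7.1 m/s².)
a = g sin(θ) = 7.1 × sin(60°) = 7.1 × 0.866 = 6.15 m/s²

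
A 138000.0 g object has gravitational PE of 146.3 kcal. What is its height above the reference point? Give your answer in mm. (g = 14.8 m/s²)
PE = mgh → h = PE/(mg) = 6.121e+05 J / (138 kg × 14.8 m/s²) = 299.7 m = 299700.0 mm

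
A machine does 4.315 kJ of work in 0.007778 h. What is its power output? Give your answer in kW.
P = W/t = 4315 J / 28 s = 154.1 W = 0.1541 kW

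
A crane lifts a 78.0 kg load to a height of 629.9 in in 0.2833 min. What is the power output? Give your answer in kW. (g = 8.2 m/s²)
W = mgh = 78×8.2×16 = 1.023e+04 J
P = W/t = 1.023e+04/17 = 602 W = 0.602 kW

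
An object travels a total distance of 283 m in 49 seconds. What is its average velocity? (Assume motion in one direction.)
v_avg = Δd / Δt = 283 / 49 = 5.78 m/s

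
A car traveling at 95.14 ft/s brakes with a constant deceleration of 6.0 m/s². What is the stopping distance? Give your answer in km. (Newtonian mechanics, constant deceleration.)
d = v₀² / (2a) (with unit conversion) = 0.07008 km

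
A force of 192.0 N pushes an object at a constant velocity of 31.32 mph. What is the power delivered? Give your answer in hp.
P = Fv = 192 N × 14 m/s = 2688 W = 3.605 hp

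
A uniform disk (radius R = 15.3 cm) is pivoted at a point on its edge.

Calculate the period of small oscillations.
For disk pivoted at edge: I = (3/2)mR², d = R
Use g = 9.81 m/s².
I/m = (3/2)R² = 0.03511 m²; d = R = 0.153 m
T = 2π√((3/2)R²/(gR)) = 2π√(3R/(2g)) = 0.961 s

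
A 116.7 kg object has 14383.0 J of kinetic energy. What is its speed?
KE = ½mv² → v = √(2KE/m) = √(2×14383.0/116.7) = 15.7 m/s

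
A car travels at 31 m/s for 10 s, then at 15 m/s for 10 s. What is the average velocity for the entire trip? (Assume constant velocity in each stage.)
d₁ = v₁t₁ = 31 × 10 = 310 m
d₂ = v₂t₂ = 15 × 10 = 150 m
d_total = 460 m, t_total = 20 s
v_avg = d_total/t_total = 460/20 = 23.0 m/s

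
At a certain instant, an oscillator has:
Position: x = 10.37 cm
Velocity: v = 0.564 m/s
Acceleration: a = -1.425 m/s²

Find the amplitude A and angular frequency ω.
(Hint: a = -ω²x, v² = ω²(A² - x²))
a = −ω²x → ω = √(|a|/x) = √(1.425/0.1037) = 3.707 rad/s
v² = ω²(A² − x²) → A = √(x² + v²/ω²) = √(0.1037² + 0.564²/3.707²) = 0.1841 m = 18.41 cm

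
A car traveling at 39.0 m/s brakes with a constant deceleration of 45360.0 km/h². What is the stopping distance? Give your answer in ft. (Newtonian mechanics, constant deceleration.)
d = v₀² / (2a) (with unit conversion) = 712.9 ft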